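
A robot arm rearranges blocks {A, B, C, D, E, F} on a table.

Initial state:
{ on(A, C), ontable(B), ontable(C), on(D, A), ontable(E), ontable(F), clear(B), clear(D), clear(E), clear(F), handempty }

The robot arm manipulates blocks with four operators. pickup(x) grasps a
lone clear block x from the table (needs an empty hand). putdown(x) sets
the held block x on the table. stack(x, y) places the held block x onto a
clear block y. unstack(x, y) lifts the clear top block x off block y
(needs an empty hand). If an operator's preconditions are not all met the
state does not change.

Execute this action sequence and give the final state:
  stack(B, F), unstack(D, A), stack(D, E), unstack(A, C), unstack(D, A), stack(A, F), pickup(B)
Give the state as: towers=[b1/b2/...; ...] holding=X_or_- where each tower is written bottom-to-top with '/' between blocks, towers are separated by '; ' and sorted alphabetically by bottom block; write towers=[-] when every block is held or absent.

step 1 (stack(B, F)) [no-op]: towers=[B; C/A/D; E; F] holding=-
step 2 (unstack(D, A)): towers=[B; C/A; E; F] holding=D
step 3 (stack(D, E)): towers=[B; C/A; E/D; F] holding=-
step 4 (unstack(A, C)): towers=[B; C; E/D; F] holding=A
step 5 (unstack(D, A)) [no-op]: towers=[B; C; E/D; F] holding=A
step 6 (stack(A, F)): towers=[B; C; E/D; F/A] holding=-
step 7 (pickup(B)): towers=[C; E/D; F/A] holding=B

towers=[C; E/D; F/A] holding=B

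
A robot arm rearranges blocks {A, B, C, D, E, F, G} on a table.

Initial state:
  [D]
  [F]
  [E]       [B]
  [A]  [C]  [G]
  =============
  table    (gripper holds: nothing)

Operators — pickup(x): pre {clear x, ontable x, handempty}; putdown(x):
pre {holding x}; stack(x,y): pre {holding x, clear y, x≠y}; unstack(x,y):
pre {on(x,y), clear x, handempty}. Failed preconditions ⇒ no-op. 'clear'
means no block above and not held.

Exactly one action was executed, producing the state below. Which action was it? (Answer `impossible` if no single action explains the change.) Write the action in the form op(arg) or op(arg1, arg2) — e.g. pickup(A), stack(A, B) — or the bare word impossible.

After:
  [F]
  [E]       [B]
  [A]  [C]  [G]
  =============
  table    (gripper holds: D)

unstack(D, F)

target: towers=[A/E/F; C; G/B] holding=D
     unstack(B, G) → towers=[A/E/F/D; C; G] holding=B
     unstack(D, F) → towers=[A/E/F; C; G/B] holding=D  ← match
         pickup(C) → towers=[A/E/F/D; G/B] holding=C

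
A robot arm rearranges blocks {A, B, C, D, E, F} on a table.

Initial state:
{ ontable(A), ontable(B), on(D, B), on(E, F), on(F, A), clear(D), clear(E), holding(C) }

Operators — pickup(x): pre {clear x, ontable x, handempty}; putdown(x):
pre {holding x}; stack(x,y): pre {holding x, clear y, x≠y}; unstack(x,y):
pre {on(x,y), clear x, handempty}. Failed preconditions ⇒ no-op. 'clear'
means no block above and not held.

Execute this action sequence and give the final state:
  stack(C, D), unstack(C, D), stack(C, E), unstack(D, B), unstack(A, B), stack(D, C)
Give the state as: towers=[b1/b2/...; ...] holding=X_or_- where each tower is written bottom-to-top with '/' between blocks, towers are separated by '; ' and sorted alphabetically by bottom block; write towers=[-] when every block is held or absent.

towers=[A/F/E/C/D; B] holding=-

step 1 (stack(C, D)): towers=[A/F/E; B/D/C] holding=-
step 2 (unstack(C, D)): towers=[A/F/E; B/D] holding=C
step 3 (stack(C, E)): towers=[A/F/E/C; B/D] holding=-
step 4 (unstack(D, B)): towers=[A/F/E/C; B] holding=D
step 5 (unstack(A, B)) [no-op]: towers=[A/F/E/C; B] holding=D
step 6 (stack(D, C)): towers=[A/F/E/C/D; B] holding=-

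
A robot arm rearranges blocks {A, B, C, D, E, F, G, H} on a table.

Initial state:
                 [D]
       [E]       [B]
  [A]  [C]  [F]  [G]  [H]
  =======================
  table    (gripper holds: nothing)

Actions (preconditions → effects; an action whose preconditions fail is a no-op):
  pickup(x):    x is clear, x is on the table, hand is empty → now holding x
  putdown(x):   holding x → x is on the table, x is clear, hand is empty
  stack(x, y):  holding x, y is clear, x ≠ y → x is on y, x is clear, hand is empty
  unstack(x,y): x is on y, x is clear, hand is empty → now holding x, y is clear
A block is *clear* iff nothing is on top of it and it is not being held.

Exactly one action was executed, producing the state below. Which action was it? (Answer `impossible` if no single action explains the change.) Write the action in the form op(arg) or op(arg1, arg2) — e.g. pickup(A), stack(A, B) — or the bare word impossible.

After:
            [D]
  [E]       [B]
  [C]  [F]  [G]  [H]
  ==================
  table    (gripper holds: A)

target: towers=[C/E; F; G/B/D; H] holding=A
         pickup(A) → towers=[C/E; F; G/B/D; H] holding=A  ← match
     unstack(E, C) → towers=[A; C; F; G/B/D; H] holding=E
         pickup(H) → towers=[A; C/E; F; G/B/D] holding=H
         pickup(F) → towers=[A; C/E; G/B/D; H] holding=F
     unstack(D, B) → towers=[A; C/E; F; G/B; H] holding=D

pickup(A)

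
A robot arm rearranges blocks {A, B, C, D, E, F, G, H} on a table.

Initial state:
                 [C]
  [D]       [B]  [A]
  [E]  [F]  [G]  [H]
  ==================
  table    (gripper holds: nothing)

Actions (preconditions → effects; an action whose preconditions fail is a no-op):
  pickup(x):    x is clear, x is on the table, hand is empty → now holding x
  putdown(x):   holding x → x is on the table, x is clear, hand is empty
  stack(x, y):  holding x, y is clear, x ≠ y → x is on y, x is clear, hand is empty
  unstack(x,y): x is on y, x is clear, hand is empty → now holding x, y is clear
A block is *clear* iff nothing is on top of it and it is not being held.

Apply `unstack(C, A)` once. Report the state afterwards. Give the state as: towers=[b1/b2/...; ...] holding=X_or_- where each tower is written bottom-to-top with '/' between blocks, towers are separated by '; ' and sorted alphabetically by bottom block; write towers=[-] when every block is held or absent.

towers=[E/D; F; G/B; H/A] holding=C

before: towers=[E/D; F; G/B; H/A/C] holding=-
pre[unstack(C, A)]: on(C,A) yes, clear(C) yes, handempty yes
all met → apply unstack(C, A)
after:  towers=[E/D; F; G/B; H/A] holding=C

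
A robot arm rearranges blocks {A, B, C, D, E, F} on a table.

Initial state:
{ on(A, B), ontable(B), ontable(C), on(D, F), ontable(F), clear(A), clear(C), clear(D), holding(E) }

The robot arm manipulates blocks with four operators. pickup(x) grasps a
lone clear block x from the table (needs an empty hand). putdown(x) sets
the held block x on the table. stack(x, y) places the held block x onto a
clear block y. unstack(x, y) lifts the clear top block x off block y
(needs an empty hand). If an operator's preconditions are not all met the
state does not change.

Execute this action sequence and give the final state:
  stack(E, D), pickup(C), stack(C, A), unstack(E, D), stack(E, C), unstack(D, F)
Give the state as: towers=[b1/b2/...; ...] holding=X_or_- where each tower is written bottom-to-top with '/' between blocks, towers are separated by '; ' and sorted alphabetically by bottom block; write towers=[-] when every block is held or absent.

step 1 (stack(E, D)): towers=[B/A; C; F/D/E] holding=-
step 2 (pickup(C)): towers=[B/A; F/D/E] holding=C
step 3 (stack(C, A)): towers=[B/A/C; F/D/E] holding=-
step 4 (unstack(E, D)): towers=[B/A/C; F/D] holding=E
step 5 (stack(E, C)): towers=[B/A/C/E; F/D] holding=-
step 6 (unstack(D, F)): towers=[B/A/C/E; F] holding=D

towers=[B/A/C/E; F] holding=D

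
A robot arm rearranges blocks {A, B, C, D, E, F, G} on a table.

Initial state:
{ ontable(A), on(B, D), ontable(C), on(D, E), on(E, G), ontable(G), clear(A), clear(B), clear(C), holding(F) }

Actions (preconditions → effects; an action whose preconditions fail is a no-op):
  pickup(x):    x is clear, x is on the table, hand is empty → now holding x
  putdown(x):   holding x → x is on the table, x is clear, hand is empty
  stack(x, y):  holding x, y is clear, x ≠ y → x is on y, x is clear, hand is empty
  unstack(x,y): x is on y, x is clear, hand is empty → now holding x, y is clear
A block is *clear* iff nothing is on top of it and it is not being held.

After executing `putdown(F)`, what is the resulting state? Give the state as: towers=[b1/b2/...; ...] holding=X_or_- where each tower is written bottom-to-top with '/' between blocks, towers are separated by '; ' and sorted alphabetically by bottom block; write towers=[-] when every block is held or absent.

towers=[A; C; F; G/E/D/B] holding=-

before: towers=[A; C; G/E/D/B] holding=F
pre[putdown(F)]: holding(F) ok
all met → apply putdown(F)
after:  towers=[A; C; F; G/E/D/B] holding=-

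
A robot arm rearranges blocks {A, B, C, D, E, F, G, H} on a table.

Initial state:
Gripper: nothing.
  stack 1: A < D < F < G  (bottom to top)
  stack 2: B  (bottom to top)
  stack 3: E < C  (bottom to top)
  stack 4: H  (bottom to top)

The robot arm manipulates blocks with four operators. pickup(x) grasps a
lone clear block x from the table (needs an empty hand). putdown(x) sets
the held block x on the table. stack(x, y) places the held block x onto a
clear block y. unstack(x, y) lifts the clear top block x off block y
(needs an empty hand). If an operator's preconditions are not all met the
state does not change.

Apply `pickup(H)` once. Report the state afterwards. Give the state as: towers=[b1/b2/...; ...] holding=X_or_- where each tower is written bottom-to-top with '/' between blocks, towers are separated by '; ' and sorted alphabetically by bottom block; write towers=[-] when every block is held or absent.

towers=[A/D/F/G; B; E/C] holding=H

before: towers=[A/D/F/G; B; E/C; H] holding=-
pre[pickup(H)]: clear(H) ok, ontable(H) ok, handempty ok
all met → apply pickup(H)
after:  towers=[A/D/F/G; B; E/C] holding=H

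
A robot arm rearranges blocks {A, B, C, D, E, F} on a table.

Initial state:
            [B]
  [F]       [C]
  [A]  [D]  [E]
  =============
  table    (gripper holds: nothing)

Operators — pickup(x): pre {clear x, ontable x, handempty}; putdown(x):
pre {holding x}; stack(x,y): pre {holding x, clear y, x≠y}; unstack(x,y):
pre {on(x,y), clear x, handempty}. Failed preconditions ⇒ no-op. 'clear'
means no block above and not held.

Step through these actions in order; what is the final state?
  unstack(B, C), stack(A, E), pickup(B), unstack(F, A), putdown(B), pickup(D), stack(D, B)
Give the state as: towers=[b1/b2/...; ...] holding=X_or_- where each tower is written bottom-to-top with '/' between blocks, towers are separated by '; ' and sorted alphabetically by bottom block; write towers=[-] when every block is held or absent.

step 1 (unstack(B, C)): towers=[A/F; D; E/C] holding=B
step 2 (stack(A, E)) [no-op]: towers=[A/F; D; E/C] holding=B
step 3 (pickup(B)) [no-op]: towers=[A/F; D; E/C] holding=B
step 4 (unstack(F, A)) [no-op]: towers=[A/F; D; E/C] holding=B
step 5 (putdown(B)): towers=[A/F; B; D; E/C] holding=-
step 6 (pickup(D)): towers=[A/F; B; E/C] holding=D
step 7 (stack(D, B)): towers=[A/F; B/D; E/C] holding=-

towers=[A/F; B/D; E/C] holding=-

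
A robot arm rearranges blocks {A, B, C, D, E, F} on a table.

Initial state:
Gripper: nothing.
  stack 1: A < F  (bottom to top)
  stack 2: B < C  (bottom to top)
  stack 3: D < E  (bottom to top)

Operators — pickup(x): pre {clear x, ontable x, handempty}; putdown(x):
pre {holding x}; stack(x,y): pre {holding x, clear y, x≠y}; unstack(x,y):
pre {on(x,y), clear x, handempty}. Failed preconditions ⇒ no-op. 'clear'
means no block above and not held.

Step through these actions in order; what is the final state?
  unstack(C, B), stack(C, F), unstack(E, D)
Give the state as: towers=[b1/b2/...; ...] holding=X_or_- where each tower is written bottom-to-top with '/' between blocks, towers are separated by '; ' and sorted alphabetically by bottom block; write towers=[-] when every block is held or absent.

step 1 (unstack(C, B)): towers=[A/F; B; D/E] holding=C
step 2 (stack(C, F)): towers=[A/F/C; B; D/E] holding=-
step 3 (unstack(E, D)): towers=[A/F/C; B; D] holding=E

towers=[A/F/C; B; D] holding=E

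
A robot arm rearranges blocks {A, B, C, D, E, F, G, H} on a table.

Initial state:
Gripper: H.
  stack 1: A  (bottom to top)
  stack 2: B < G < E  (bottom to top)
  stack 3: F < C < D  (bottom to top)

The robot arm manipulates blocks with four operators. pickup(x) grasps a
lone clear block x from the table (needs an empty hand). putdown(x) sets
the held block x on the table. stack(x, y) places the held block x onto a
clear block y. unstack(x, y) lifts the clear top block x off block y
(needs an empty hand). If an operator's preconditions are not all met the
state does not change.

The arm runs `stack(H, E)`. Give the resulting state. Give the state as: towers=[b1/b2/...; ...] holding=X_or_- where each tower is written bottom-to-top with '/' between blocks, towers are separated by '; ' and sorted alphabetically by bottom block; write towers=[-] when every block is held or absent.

before: towers=[A; B/G/E; F/C/D] holding=H
pre[stack(H, E)]: holding(H) ok, clear(E) ok, H≠E ok
all met → apply stack(H, E)
after:  towers=[A; B/G/E/H; F/C/D] holding=-

towers=[A; B/G/E/H; F/C/D] holding=-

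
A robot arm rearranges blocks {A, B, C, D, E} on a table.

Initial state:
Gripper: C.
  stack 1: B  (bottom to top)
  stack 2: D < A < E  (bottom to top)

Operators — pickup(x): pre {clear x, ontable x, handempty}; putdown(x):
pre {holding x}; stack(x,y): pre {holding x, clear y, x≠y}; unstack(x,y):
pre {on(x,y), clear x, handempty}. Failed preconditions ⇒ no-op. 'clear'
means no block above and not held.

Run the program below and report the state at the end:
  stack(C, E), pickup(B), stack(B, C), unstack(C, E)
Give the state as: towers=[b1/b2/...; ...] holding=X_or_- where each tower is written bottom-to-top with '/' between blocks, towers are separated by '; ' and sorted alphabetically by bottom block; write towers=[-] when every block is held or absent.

towers=[D/A/E/C/B] holding=-

step 1 (stack(C, E)): towers=[B; D/A/E/C] holding=-
step 2 (pickup(B)): towers=[D/A/E/C] holding=B
step 3 (stack(B, C)): towers=[D/A/E/C/B] holding=-
step 4 (unstack(C, E)) [no-op]: towers=[D/A/E/C/B] holding=-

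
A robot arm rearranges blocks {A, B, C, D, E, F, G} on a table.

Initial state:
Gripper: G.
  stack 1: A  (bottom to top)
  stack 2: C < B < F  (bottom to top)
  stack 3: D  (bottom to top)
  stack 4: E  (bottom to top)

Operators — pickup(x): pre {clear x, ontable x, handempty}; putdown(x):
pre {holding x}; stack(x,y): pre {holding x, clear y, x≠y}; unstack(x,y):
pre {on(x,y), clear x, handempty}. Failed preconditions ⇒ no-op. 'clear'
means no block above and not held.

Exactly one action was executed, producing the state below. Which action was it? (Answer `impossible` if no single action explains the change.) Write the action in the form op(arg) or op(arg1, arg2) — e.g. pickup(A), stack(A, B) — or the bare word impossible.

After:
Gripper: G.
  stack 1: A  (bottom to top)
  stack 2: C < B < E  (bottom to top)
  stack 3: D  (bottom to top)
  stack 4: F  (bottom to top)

impossible

target: towers=[A; C/B/E; D; F] holding=G
        putdown(G) → towers=[A; C/B/F; D; E; G] holding=-
       stack(G, F) → towers=[A; C/B/F/G; D; E] holding=-
       stack(G, D) → towers=[A; C/B/F; D/G; E] holding=-
       stack(G, A) → towers=[A/G; C/B/F; D; E] holding=-
       stack(G, E) → towers=[A; C/B/F; D; E/G] holding=-
none of the 5 applicable actions match → impossible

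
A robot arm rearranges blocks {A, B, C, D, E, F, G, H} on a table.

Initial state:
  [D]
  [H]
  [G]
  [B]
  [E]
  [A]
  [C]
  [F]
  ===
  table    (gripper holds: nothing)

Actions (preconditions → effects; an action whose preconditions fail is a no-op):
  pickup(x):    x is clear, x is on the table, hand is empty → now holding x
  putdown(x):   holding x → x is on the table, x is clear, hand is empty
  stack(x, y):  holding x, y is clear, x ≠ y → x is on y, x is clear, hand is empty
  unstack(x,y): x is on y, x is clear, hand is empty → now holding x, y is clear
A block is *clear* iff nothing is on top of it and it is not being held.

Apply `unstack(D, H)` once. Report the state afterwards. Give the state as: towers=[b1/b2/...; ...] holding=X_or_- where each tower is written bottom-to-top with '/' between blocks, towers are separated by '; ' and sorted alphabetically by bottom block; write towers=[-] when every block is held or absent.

before: towers=[F/C/A/E/B/G/H/D] holding=-
pre[unstack(D, H)]: on(D,H) ok, clear(D) ok, handempty ok
all met → apply unstack(D, H)
after:  towers=[F/C/A/E/B/G/H] holding=D

towers=[F/C/A/E/B/G/H] holding=D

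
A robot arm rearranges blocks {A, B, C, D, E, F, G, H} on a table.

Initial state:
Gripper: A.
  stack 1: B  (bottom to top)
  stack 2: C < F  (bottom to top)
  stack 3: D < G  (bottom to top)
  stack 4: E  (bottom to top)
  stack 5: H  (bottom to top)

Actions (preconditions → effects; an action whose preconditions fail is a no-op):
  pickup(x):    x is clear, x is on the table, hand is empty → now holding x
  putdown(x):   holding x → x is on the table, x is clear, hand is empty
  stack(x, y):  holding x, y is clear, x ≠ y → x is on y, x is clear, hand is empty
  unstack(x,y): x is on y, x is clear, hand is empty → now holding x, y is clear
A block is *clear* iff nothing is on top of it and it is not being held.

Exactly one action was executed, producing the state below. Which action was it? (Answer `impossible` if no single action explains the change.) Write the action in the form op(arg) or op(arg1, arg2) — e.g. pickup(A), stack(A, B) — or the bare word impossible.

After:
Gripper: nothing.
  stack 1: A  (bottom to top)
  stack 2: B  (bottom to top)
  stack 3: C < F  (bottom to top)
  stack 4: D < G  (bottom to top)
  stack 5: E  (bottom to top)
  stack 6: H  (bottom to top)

putdown(A)

target: towers=[A; B; C/F; D/G; E; H] holding=-
        putdown(A) → towers=[A; B; C/F; D/G; E; H] holding=-  ← match
       stack(A, G) → towers=[B; C/F; D/G/A; E; H] holding=-
       stack(A, E) → towers=[B; C/F; D/G; E/A; H] holding=-
       stack(A, H) → towers=[B; C/F; D/G; E; H/A] holding=-
       stack(A, B) → towers=[B/A; C/F; D/G; E; H] holding=-
       stack(A, F) → towers=[B; C/F/A; D/G; E; H] holding=-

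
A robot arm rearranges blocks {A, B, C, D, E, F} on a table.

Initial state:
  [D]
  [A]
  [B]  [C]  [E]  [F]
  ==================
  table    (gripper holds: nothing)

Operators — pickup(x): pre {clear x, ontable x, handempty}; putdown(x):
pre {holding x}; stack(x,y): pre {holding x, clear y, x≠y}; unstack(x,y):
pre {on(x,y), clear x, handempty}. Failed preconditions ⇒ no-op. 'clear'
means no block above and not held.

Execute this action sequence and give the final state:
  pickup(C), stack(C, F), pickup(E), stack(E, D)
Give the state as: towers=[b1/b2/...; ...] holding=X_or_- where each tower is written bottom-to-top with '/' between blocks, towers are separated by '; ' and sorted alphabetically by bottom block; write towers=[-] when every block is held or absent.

step 1 (pickup(C)): towers=[B/A/D; E; F] holding=C
step 2 (stack(C, F)): towers=[B/A/D; E; F/C] holding=-
step 3 (pickup(E)): towers=[B/A/D; F/C] holding=E
step 4 (stack(E, D)): towers=[B/A/D/E; F/C] holding=-

towers=[B/A/D/E; F/C] holding=-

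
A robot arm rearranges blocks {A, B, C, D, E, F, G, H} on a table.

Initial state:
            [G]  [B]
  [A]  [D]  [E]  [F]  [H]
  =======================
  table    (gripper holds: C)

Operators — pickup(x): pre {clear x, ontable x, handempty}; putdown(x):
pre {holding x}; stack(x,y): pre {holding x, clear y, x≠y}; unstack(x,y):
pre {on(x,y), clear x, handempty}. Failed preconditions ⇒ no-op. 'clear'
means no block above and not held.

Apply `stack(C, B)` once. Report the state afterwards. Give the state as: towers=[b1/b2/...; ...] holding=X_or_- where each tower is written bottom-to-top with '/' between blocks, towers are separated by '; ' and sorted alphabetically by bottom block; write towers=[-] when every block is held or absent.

towers=[A; D; E/G; F/B/C; H] holding=-

before: towers=[A; D; E/G; F/B; H] holding=C
pre[stack(C, B)]: holding(C) ✓, clear(B) ✓, C≠B ✓
all met → apply stack(C, B)
after:  towers=[A; D; E/G; F/B/C; H] holding=-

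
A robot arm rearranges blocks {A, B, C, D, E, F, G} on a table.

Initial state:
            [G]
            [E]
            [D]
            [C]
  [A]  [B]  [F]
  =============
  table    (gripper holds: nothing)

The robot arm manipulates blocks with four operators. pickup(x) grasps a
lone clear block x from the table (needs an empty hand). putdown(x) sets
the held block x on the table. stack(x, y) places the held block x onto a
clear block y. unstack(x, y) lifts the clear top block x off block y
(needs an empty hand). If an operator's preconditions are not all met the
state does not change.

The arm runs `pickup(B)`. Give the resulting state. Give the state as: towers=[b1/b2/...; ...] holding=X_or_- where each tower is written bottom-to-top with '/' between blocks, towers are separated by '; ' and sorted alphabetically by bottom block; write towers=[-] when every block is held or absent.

towers=[A; F/C/D/E/G] holding=B

before: towers=[A; B; F/C/D/E/G] holding=-
pre[pickup(B)]: clear(B) ok, ontable(B) ok, handempty ok
all met → apply pickup(B)
after:  towers=[A; F/C/D/E/G] holding=B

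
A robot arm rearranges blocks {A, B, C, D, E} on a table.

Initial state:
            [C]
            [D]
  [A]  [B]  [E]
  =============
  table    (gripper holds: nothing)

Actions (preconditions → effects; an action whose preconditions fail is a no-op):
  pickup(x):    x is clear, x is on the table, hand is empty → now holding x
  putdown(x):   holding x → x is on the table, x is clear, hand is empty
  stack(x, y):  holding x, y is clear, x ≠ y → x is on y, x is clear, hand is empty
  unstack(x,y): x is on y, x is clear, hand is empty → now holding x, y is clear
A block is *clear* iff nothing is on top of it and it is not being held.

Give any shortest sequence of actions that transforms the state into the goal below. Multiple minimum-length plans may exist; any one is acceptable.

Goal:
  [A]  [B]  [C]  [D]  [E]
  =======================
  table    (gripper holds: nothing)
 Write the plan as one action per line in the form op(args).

unstack(C, D)
putdown(C)
unstack(D, E)
putdown(D)

step 1 (unstack(C, D)): towers=[A; B; E/D] holding=C
step 2 (putdown(C)): towers=[A; B; C; E/D] holding=-
step 3 (unstack(D, E)): towers=[A; B; C; E] holding=D
step 4 (putdown(D)): towers=[A; B; C; D; E] holding=-
goal check: towers=[A; B; C; D; E] holding=- — reached (length 4, optimal by BFS)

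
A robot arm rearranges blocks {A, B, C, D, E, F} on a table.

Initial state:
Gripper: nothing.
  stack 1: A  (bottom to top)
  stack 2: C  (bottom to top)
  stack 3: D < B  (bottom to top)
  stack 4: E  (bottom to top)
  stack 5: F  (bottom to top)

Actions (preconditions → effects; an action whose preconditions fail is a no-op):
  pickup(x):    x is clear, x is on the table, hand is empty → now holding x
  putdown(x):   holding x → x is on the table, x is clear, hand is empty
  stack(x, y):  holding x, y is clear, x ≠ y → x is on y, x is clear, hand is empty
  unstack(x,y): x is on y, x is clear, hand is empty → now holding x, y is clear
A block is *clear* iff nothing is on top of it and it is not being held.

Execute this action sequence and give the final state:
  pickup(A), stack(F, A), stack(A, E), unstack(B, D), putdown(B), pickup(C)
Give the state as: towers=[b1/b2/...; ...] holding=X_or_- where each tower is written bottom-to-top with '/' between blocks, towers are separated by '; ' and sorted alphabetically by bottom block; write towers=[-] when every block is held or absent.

towers=[B; D; E/A; F] holding=C

step 1 (pickup(A)): towers=[C; D/B; E; F] holding=A
step 2 (stack(F, A)) [no-op]: towers=[C; D/B; E; F] holding=A
step 3 (stack(A, E)): towers=[C; D/B; E/A; F] holding=-
step 4 (unstack(B, D)): towers=[C; D; E/A; F] holding=B
step 5 (putdown(B)): towers=[B; C; D; E/A; F] holding=-
step 6 (pickup(C)): towers=[B; D; E/A; F] holding=C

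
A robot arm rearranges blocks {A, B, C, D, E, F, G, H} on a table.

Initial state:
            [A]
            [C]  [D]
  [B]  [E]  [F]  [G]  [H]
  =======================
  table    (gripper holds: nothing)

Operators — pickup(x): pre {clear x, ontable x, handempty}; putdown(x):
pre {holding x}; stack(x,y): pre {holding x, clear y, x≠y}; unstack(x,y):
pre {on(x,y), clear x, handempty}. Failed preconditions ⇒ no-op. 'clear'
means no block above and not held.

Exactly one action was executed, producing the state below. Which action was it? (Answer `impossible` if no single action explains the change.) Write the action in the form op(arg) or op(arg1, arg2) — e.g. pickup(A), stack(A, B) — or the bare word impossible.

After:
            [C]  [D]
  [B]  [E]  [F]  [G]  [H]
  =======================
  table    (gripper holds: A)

target: towers=[B; E; F/C; G/D; H] holding=A
     unstack(A, C) → towers=[B; E; F/C; G/D; H] holding=A  ← match
         pickup(E) → towers=[B; F/C/A; G/D; H] holding=E
         pickup(H) → towers=[B; E; F/C/A; G/D] holding=H
         pickup(B) → towers=[E; F/C/A; G/D; H] holding=B
     unstack(D, G) → towers=[B; E; F/C/A; G; H] holding=D

unstack(A, C)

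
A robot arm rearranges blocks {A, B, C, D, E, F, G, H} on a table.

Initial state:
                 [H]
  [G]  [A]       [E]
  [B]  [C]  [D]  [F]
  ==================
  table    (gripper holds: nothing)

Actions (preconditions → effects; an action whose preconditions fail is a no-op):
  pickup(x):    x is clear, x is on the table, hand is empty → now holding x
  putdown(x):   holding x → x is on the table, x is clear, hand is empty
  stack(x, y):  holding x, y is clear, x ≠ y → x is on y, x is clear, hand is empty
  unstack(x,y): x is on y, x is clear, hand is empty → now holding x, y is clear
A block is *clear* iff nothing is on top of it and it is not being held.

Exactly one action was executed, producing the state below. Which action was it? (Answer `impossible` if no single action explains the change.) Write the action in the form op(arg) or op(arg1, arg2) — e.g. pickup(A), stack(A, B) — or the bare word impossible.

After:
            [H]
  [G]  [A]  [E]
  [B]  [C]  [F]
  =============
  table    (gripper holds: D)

target: towers=[B/G; C/A; F/E/H] holding=D
     unstack(G, B) → towers=[B; C/A; D; F/E/H] holding=G
     unstack(A, C) → towers=[B/G; C; D; F/E/H] holding=A
     unstack(H, E) → towers=[B/G; C/A; D; F/E] holding=H
         pickup(D) → towers=[B/G; C/A; F/E/H] holding=D  ← match

pickup(D)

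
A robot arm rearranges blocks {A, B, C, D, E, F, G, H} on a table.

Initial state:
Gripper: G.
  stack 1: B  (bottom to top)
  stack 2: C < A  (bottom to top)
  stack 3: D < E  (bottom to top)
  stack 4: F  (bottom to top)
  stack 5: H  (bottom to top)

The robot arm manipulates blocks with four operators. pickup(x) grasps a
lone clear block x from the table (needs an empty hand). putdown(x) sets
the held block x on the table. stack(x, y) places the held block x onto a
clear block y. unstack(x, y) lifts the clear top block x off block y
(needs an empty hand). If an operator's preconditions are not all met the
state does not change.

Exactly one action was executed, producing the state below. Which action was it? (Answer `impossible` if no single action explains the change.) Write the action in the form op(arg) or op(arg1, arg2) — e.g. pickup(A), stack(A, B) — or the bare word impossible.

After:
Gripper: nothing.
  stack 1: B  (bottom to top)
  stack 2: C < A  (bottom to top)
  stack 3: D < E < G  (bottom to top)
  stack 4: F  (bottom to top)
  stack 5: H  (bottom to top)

stack(G, E)

target: towers=[B; C/A; D/E/G; F; H] holding=-
        putdown(G) → towers=[B; C/A; D/E; F; G; H] holding=-
       stack(G, A) → towers=[B; C/A/G; D/E; F; H] holding=-
       stack(G, E) → towers=[B; C/A; D/E/G; F; H] holding=-  ← match
       stack(G, H) → towers=[B; C/A; D/E; F; H/G] holding=-
       stack(G, B) → towers=[B/G; C/A; D/E; F; H] holding=-
       stack(G, F) → towers=[B; C/A; D/E; F/G; H] holding=-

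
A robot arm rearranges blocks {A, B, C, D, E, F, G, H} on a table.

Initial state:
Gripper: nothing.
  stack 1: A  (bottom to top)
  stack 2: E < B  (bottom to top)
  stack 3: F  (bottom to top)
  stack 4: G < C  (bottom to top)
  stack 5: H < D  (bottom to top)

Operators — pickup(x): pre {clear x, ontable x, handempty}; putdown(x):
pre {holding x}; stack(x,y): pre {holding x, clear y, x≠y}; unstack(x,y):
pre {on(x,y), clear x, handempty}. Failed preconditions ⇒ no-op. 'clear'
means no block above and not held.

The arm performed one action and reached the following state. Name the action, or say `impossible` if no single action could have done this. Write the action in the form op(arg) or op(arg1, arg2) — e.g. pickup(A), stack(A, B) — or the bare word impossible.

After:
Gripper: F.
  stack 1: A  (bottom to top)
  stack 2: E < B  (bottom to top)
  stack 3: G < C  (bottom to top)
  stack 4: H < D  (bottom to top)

pickup(F)

target: towers=[A; E/B; G/C; H/D] holding=F
         pickup(A) → towers=[E/B; F; G/C; H/D] holding=A
     unstack(B, E) → towers=[A; E; F; G/C; H/D] holding=B
         pickup(F) → towers=[A; E/B; G/C; H/D] holding=F  ← match
     unstack(D, H) → towers=[A; E/B; F; G/C; H] holding=D
     unstack(C, G) → towers=[A; E/B; F; G; H/D] holding=C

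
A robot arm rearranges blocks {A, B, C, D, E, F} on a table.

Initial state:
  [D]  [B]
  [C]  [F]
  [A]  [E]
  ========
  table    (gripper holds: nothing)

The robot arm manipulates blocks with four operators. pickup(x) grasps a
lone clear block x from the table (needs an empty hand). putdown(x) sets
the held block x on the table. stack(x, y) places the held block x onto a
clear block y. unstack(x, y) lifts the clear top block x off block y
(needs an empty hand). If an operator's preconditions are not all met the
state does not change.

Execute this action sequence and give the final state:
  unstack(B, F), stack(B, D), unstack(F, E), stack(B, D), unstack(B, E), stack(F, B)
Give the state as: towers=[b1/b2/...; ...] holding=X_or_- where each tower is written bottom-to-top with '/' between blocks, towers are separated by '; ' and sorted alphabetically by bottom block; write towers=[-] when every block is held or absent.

step 1 (unstack(B, F)): towers=[A/C/D; E/F] holding=B
step 2 (stack(B, D)): towers=[A/C/D/B; E/F] holding=-
step 3 (unstack(F, E)): towers=[A/C/D/B; E] holding=F
step 4 (stack(B, D)) [no-op]: towers=[A/C/D/B; E] holding=F
step 5 (unstack(B, E)) [no-op]: towers=[A/C/D/B; E] holding=F
step 6 (stack(F, B)): towers=[A/C/D/B/F; E] holding=-

towers=[A/C/D/B/F; E] holding=-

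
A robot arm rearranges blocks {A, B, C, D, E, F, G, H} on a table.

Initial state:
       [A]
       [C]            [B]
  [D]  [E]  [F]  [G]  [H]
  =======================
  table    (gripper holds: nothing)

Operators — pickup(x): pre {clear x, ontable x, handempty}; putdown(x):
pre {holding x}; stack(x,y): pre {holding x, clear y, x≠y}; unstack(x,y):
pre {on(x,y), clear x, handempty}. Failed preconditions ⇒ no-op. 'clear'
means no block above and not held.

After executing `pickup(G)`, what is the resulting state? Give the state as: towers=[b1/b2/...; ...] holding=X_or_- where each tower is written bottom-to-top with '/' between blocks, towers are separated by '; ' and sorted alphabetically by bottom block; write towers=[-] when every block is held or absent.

before: towers=[D; E/C/A; F; G; H/B] holding=-
pre[pickup(G)]: clear(G) ✓, ontable(G) ✓, handempty ✓
all met → apply pickup(G)
after:  towers=[D; E/C/A; F; H/B] holding=G

towers=[D; E/C/A; F; H/B] holding=G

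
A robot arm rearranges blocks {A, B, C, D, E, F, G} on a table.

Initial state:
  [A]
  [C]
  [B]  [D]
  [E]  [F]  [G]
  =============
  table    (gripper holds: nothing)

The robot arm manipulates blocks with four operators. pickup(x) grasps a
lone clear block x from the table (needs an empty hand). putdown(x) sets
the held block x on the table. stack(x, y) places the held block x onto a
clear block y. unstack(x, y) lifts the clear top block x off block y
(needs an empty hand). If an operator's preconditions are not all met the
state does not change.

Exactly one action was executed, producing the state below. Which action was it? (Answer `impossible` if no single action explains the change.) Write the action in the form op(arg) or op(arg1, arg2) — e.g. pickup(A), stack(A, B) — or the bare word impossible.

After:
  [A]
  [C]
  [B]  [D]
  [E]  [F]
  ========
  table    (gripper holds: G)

target: towers=[E/B/C/A; F/D] holding=G
         pickup(G) → towers=[E/B/C/A; F/D] holding=G  ← match
     unstack(D, F) → towers=[E/B/C/A; F; G] holding=D
     unstack(A, C) → towers=[E/B/C; F/D; G] holding=A

pickup(G)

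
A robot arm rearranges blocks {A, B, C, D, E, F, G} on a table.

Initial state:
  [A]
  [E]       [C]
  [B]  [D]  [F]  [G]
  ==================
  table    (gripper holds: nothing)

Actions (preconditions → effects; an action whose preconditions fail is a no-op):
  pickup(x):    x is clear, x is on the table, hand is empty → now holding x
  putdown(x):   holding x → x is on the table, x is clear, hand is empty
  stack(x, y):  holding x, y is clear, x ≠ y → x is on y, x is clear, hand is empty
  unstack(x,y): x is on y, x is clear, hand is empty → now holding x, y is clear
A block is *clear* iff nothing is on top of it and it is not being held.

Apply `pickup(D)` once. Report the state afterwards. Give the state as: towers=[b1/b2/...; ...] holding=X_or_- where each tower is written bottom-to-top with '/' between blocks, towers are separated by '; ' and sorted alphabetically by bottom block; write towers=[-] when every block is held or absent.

towers=[B/E/A; F/C; G] holding=D

before: towers=[B/E/A; D; F/C; G] holding=-
pre[pickup(D)]: clear(D) yes, ontable(D) yes, handempty yes
all met → apply pickup(D)
after:  towers=[B/E/A; F/C; G] holding=D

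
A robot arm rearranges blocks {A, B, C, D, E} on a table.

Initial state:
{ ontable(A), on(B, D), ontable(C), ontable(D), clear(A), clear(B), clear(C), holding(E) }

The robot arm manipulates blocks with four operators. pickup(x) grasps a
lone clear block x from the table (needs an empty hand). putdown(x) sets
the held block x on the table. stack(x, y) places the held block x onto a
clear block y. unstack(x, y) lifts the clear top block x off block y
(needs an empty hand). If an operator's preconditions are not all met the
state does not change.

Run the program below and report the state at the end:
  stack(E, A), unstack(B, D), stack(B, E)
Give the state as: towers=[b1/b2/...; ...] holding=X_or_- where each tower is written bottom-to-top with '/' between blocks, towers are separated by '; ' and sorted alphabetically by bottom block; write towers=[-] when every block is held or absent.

towers=[A/E/B; C; D] holding=-

step 1 (stack(E, A)): towers=[A/E; C; D/B] holding=-
step 2 (unstack(B, D)): towers=[A/E; C; D] holding=B
step 3 (stack(B, E)): towers=[A/E/B; C; D] holding=-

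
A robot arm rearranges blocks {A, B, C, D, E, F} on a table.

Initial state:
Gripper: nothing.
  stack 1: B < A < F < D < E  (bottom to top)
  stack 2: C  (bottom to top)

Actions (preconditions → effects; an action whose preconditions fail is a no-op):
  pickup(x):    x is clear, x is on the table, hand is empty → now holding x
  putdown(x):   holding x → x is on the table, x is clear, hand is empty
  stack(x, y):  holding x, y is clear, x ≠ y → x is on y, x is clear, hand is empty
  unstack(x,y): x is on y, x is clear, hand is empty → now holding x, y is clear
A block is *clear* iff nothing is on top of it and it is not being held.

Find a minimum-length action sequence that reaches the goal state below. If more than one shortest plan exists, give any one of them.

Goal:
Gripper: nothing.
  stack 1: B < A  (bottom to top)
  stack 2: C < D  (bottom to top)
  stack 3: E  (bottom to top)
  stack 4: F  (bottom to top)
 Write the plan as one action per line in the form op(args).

step 1 (unstack(E, D)): towers=[B/A/F/D; C] holding=E
step 2 (putdown(E)): towers=[B/A/F/D; C; E] holding=-
step 3 (unstack(D, F)): towers=[B/A/F; C; E] holding=D
step 4 (stack(D, C)): towers=[B/A/F; C/D; E] holding=-
step 5 (unstack(F, A)): towers=[B/A; C/D; E] holding=F
step 6 (putdown(F)): towers=[B/A; C/D; E; F] holding=-
goal check: towers=[B/A; C/D; E; F] holding=- — reached (length 6, optimal by BFS)

unstack(E, D)
putdown(E)
unstack(D, F)
stack(D, C)
unstack(F, A)
putdown(F)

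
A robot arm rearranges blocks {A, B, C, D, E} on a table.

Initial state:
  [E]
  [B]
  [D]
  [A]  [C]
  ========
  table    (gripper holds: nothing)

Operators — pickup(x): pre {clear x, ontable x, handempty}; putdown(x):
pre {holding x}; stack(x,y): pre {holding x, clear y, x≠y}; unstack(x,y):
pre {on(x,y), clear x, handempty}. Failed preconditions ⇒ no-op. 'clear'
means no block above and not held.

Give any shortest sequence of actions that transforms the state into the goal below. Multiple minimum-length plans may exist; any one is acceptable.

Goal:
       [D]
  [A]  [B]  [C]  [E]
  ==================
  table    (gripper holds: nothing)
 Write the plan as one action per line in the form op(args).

step 1 (unstack(E, B)): towers=[A/D/B; C] holding=E
step 2 (putdown(E)): towers=[A/D/B; C; E] holding=-
step 3 (unstack(B, D)): towers=[A/D; C; E] holding=B
step 4 (putdown(B)): towers=[A/D; B; C; E] holding=-
step 5 (unstack(D, A)): towers=[A; B; C; E] holding=D
step 6 (stack(D, B)): towers=[A; B/D; C; E] holding=-
goal check: towers=[A; B/D; C; E] holding=- — reached (length 6, optimal by BFS)

unstack(E, B)
putdown(E)
unstack(B, D)
putdown(B)
unstack(D, A)
stack(D, B)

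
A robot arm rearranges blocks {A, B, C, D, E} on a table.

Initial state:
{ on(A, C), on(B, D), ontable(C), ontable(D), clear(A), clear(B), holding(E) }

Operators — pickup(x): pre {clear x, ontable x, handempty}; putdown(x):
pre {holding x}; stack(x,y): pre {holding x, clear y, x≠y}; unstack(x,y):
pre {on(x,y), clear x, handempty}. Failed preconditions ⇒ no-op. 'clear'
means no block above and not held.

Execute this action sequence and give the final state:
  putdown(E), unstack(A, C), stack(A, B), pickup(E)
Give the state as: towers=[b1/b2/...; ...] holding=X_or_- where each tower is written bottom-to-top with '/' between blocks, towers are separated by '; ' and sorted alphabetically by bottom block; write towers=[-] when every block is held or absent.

step 1 (putdown(E)): towers=[C/A; D/B; E] holding=-
step 2 (unstack(A, C)): towers=[C; D/B; E] holding=A
step 3 (stack(A, B)): towers=[C; D/B/A; E] holding=-
step 4 (pickup(E)): towers=[C; D/B/A] holding=E

towers=[C; D/B/A] holding=E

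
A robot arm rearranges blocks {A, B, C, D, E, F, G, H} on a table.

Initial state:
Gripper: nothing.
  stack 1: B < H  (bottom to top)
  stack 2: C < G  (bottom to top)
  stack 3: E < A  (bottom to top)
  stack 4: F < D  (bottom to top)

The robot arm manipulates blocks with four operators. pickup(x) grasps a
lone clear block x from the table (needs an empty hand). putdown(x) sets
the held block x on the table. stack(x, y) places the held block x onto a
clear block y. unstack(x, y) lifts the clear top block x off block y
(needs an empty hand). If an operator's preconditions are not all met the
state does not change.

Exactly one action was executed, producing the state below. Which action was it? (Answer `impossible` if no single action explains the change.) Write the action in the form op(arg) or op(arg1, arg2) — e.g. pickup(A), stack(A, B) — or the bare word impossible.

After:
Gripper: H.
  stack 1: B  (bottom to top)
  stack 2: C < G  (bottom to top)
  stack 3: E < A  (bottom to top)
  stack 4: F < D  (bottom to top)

unstack(H, B)

target: towers=[B; C/G; E/A; F/D] holding=H
     unstack(G, C) → towers=[B/H; C; E/A; F/D] holding=G
     unstack(A, E) → towers=[B/H; C/G; E; F/D] holding=A
     unstack(H, B) → towers=[B; C/G; E/A; F/D] holding=H  ← match
     unstack(D, F) → towers=[B/H; C/G; E/A; F] holding=D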